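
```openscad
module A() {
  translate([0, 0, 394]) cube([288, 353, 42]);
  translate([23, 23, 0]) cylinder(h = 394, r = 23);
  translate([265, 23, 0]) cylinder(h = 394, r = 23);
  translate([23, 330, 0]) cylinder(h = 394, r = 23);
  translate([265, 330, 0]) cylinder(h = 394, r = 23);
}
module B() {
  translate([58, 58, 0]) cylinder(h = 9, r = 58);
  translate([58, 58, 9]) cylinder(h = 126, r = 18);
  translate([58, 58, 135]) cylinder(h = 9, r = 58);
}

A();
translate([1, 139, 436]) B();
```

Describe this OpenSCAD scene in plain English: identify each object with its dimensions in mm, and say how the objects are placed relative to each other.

A is a simple wooden stool: a rectangular seat 288 mm (x) by 353 mm (y), 42 mm thick, top face at z = 436 mm, on four round legs, each 46 mm in diameter. The legs rest on z = 0, each leg's axis is inset half a diameter from the nearest pair of seat edges (so the leg's bounding box is flush with the corner).

B is a spool: two coaxial disc flanges of radius 58 mm and thickness 9 mm, joined by a core cylinder of radius 18 mm and height 126 mm. The lower flange rests on z = 0 and the three cylinders share a vertical axis.

The spool is on top of the stool.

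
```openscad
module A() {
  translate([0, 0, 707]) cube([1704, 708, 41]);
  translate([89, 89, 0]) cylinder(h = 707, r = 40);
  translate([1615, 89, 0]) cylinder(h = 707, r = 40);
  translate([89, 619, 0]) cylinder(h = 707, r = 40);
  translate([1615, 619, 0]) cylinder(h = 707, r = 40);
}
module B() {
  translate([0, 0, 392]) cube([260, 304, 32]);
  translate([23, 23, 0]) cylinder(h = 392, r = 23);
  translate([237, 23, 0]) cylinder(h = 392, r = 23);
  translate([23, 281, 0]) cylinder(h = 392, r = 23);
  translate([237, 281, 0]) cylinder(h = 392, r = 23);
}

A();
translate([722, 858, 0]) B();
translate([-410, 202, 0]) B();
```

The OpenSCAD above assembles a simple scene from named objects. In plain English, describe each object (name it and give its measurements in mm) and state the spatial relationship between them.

A is a rectangular dining table. The top is 1704×708×41 mm with its upper surface at z = 748 mm. It stands on four round legs of 80 mm diameter, each leg's bounding box inset 49 mm from the nearest pair of top edges, running from the floor to the underside of the top.

B is a four-legged stool. The seat is 260×304 mm, 32 mm thick, top at z = 424 mm. It stands on four round legs, each 46 mm in diameter, from z = 0 to the seat underside, each leg's axis is inset half a diameter from the nearest pair of seat edges (so the leg's bounding box is flush with the corner).

Two stools sit around the table at the +y, −x sides.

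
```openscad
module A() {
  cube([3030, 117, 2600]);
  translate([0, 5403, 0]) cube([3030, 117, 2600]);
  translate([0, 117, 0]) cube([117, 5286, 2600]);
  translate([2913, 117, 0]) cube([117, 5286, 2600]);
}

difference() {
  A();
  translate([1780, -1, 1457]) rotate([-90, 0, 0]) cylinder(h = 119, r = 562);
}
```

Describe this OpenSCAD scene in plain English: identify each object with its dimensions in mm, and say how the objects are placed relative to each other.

A is a box-shaped house frame (walls only): outside footprint 3030×5520 mm, wall height 2600 mm, wall thickness 117 mm. The two y-facing walls run the full x-width; the two x-facing walls fit between the inner faces of the y-facing walls.

The house frame has a circular hole of radius 562 mm through its front wall, centred at (x = 1780, z = 1457).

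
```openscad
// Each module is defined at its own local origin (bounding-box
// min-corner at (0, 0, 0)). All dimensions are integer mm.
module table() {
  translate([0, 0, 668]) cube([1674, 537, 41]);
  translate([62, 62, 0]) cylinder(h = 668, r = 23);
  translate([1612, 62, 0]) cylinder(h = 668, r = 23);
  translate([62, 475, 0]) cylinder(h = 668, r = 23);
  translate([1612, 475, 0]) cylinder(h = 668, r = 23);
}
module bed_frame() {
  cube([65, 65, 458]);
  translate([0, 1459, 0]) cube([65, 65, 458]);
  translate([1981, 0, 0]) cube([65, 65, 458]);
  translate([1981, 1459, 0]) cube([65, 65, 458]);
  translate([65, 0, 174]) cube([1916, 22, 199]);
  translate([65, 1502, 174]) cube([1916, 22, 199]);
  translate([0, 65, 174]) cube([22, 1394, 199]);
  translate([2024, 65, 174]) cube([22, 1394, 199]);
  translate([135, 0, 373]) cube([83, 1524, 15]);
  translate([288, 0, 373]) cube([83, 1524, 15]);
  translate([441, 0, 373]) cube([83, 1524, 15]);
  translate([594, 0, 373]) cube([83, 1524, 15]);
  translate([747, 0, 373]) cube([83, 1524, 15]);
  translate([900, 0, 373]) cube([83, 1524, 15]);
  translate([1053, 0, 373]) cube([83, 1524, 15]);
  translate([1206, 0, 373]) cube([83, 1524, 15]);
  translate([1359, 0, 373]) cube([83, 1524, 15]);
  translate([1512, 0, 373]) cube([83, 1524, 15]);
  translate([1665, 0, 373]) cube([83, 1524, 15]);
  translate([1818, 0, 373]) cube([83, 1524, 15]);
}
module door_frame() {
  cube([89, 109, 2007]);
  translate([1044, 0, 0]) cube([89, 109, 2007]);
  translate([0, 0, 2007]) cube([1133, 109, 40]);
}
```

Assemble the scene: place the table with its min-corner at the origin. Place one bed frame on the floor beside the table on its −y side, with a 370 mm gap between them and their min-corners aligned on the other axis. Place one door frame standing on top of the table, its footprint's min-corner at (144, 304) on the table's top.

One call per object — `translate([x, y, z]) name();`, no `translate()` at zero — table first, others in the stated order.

table();
translate([0, -1894, 0]) bed_frame();
translate([144, 304, 709]) door_frame();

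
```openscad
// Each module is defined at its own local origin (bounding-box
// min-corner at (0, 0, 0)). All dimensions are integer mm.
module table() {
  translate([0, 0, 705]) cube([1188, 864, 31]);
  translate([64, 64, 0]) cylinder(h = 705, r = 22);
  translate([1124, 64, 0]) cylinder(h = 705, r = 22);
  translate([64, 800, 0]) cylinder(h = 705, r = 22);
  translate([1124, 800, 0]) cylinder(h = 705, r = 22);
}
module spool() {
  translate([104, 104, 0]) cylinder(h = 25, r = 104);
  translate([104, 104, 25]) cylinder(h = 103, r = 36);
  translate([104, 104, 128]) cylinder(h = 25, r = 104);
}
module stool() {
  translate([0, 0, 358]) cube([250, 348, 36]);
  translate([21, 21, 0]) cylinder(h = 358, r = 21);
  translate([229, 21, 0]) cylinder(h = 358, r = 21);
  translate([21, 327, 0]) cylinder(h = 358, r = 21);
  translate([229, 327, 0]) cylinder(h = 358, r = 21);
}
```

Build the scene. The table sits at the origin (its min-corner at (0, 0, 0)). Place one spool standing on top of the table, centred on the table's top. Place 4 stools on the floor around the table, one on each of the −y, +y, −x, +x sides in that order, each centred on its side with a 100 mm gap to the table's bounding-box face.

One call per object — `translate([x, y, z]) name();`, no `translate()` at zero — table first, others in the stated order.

table();
translate([490, 328, 736]) spool();
translate([469, -448, 0]) stool();
translate([469, 964, 0]) stool();
translate([-350, 258, 0]) stool();
translate([1288, 258, 0]) stool();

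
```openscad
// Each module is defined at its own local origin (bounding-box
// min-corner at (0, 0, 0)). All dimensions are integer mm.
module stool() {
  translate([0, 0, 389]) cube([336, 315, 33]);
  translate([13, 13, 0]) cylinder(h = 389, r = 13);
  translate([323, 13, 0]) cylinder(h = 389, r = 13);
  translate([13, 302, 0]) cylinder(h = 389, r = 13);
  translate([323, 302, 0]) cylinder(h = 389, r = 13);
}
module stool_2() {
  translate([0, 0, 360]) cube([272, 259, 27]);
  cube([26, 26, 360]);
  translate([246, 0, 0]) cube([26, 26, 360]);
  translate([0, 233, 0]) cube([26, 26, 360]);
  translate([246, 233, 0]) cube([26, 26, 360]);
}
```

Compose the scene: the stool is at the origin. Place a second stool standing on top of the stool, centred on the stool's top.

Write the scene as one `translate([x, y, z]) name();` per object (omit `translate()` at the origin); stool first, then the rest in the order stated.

stool();
translate([32, 28, 422]) stool_2();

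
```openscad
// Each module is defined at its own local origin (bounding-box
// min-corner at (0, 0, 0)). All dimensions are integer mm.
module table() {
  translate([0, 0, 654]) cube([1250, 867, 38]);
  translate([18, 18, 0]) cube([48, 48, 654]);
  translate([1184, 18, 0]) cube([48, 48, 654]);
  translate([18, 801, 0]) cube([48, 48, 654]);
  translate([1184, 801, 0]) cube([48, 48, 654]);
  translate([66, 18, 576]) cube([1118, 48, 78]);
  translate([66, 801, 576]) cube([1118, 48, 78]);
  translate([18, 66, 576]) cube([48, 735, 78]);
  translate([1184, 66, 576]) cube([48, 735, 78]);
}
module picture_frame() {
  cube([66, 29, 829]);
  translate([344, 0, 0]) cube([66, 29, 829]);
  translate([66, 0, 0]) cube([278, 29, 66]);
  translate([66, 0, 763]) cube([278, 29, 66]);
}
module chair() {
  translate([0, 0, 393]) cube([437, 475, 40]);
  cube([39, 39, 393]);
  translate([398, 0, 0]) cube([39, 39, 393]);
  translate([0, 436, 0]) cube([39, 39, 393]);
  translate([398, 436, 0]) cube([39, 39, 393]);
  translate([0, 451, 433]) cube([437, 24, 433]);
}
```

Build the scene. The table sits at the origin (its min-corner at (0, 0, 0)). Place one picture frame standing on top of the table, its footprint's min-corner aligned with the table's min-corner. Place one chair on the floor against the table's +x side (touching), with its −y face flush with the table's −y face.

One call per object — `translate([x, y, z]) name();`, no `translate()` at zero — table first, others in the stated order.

table();
translate([0, 0, 692]) picture_frame();
translate([1250, 0, 0]) chair();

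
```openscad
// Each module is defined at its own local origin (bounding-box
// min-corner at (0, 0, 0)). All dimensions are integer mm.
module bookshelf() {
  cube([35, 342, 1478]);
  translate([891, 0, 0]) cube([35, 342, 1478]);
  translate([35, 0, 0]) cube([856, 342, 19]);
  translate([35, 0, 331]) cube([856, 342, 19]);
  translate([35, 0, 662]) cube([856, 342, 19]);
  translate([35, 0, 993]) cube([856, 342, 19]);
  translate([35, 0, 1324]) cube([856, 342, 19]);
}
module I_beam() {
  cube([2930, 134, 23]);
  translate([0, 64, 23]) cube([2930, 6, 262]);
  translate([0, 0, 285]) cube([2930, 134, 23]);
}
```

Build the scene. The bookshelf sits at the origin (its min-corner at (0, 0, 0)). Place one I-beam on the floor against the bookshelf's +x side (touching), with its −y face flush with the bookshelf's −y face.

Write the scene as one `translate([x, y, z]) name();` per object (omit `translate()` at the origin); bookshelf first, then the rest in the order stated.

bookshelf();
translate([926, 0, 0]) I_beam();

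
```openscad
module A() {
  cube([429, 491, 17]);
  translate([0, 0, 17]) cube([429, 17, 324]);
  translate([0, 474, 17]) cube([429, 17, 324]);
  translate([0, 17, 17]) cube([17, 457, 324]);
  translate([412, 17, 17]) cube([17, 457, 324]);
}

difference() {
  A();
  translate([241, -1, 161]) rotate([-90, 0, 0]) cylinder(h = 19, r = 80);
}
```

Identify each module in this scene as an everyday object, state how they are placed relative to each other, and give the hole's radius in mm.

A is an open box. The open box has a circular hole through its front wall. The hole's radius is 80 mm.

The subtracted cylinder has r = 80 mm.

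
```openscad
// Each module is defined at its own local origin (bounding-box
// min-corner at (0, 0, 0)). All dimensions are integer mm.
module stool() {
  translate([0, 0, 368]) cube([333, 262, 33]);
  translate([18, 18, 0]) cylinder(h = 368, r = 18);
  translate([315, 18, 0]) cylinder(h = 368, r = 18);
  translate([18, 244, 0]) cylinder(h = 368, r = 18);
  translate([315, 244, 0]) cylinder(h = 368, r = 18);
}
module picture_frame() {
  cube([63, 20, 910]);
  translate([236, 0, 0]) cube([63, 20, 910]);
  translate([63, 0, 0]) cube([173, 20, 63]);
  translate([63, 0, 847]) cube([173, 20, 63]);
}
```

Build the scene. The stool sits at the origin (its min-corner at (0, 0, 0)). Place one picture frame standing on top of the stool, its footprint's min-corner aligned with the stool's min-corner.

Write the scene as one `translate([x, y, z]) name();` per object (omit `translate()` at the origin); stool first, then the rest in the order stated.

stool();
translate([0, 0, 401]) picture_frame();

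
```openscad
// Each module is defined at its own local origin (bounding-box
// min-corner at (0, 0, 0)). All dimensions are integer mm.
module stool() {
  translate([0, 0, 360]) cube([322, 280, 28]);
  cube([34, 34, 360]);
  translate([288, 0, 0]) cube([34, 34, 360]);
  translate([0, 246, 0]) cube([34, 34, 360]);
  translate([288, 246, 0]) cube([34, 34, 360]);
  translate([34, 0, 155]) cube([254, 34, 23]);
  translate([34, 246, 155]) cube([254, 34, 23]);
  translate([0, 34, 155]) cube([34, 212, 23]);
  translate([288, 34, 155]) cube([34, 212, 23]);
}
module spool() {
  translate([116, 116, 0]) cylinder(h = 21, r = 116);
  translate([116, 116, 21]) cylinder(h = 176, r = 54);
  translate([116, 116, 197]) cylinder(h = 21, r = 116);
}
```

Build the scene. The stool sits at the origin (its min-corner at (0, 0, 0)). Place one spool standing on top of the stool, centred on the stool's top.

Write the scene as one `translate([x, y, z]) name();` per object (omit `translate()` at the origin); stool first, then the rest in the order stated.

stool();
translate([45, 24, 388]) spool();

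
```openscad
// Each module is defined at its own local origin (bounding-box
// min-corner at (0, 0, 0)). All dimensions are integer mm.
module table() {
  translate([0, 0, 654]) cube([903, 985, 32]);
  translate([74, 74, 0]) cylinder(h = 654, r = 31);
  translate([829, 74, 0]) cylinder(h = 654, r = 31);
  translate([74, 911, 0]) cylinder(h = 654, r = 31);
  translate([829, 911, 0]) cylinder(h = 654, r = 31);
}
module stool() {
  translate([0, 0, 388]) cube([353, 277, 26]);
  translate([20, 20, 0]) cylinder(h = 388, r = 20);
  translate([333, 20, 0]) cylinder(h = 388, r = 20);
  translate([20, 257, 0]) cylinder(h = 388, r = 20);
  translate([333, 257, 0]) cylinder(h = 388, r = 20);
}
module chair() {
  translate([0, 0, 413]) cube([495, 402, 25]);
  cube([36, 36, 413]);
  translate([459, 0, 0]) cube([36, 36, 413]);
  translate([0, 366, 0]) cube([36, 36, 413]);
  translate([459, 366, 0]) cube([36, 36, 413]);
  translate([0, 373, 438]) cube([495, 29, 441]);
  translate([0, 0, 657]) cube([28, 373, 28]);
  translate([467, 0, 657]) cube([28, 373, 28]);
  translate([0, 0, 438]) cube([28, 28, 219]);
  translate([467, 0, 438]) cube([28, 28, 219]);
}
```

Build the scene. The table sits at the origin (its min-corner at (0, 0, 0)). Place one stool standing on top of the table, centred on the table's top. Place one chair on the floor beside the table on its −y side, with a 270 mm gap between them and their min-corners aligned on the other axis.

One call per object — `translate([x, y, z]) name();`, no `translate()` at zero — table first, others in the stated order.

table();
translate([275, 354, 686]) stool();
translate([0, -672, 0]) chair();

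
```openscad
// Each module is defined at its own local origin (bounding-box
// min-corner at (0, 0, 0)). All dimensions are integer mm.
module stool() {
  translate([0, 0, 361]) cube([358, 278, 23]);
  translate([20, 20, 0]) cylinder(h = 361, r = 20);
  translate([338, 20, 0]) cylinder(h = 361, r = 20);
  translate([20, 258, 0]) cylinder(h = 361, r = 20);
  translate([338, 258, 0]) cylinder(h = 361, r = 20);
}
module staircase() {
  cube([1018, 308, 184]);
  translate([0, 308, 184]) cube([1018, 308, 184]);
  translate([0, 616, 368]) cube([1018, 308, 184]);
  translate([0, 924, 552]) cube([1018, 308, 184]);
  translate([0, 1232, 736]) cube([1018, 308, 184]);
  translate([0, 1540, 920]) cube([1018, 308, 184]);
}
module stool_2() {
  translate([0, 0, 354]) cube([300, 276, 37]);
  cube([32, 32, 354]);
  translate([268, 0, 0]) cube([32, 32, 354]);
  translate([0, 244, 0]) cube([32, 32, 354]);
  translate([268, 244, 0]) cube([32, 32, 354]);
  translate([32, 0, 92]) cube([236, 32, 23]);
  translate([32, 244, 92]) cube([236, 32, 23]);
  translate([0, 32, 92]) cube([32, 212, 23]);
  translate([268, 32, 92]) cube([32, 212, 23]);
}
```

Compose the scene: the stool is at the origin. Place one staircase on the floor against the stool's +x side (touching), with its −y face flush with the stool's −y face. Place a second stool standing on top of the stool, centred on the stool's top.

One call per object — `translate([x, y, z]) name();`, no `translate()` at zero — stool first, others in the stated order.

stool();
translate([358, 0, 0]) staircase();
translate([29, 1, 384]) stool_2();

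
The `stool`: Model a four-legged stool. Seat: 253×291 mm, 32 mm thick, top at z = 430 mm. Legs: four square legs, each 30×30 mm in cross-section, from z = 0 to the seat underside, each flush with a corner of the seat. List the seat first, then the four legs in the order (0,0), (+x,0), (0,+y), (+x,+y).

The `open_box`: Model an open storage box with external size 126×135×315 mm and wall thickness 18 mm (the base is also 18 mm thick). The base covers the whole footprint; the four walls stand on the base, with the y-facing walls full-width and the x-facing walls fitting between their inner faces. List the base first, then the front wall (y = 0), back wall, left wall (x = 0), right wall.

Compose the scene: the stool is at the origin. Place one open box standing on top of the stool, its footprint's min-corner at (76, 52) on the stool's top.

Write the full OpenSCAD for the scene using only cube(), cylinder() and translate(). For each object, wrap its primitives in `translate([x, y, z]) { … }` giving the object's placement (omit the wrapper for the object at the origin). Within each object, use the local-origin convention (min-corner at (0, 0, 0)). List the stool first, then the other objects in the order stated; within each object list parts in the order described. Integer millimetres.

translate([0, 0, 398]) cube([253, 291, 32]);
cube([30, 30, 398]);
translate([223, 0, 0]) cube([30, 30, 398]);
translate([0, 261, 0]) cube([30, 30, 398]);
translate([223, 261, 0]) cube([30, 30, 398]);
translate([76, 52, 430]) {
  cube([126, 135, 18]);
  translate([0, 0, 18]) cube([126, 18, 297]);
  translate([0, 117, 18]) cube([126, 18, 297]);
  translate([0, 18, 18]) cube([18, 99, 297]);
  translate([108, 18, 18]) cube([18, 99, 297]);
}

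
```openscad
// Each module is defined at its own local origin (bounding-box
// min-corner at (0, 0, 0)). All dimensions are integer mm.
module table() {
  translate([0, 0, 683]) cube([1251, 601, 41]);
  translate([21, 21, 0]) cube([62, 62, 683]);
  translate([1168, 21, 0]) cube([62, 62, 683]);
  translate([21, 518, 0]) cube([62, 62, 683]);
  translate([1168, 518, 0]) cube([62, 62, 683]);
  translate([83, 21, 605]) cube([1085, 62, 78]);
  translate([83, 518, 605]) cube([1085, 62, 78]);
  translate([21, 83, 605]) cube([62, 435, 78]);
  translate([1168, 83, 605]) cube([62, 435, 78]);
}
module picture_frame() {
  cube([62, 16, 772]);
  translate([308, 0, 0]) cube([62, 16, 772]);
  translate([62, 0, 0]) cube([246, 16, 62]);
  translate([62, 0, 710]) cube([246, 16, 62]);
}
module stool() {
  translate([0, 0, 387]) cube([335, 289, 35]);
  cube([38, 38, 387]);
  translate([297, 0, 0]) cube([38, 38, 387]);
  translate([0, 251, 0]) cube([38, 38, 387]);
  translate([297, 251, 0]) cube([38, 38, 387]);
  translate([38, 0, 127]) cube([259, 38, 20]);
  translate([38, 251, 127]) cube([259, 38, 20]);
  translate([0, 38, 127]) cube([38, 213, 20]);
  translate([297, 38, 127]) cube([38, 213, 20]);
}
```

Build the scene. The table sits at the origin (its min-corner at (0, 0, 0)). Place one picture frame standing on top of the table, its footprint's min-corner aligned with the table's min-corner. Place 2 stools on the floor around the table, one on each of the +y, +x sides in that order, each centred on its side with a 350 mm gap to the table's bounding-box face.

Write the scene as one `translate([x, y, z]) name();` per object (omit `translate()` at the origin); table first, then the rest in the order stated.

table();
translate([0, 0, 724]) picture_frame();
translate([458, 951, 0]) stool();
translate([1601, 156, 0]) stool();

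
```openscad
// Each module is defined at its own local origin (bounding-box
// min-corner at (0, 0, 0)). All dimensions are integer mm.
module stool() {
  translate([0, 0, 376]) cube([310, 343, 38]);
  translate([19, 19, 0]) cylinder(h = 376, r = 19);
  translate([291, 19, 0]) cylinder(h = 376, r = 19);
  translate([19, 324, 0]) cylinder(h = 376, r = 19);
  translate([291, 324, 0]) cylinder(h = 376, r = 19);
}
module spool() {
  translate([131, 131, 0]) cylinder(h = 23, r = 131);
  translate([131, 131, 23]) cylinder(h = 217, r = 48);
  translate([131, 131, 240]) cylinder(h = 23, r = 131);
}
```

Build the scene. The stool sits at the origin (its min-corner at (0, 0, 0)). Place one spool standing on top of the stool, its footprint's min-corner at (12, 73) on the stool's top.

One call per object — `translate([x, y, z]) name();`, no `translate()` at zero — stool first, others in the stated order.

stool();
translate([12, 73, 414]) spool();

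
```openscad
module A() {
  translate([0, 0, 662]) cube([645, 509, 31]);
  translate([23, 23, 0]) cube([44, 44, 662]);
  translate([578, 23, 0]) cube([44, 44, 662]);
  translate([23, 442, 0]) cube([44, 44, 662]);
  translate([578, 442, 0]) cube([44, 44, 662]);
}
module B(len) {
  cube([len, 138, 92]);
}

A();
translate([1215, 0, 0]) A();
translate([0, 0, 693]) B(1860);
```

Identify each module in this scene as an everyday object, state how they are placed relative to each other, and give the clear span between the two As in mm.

Second table starts at x = 1215; first ends at x = 645; clear span = 1215 − 645 = 570 mm.

A is a table. B is a beam. A beam spans the tops of two tables. The clear span between the two tables is 570 mm.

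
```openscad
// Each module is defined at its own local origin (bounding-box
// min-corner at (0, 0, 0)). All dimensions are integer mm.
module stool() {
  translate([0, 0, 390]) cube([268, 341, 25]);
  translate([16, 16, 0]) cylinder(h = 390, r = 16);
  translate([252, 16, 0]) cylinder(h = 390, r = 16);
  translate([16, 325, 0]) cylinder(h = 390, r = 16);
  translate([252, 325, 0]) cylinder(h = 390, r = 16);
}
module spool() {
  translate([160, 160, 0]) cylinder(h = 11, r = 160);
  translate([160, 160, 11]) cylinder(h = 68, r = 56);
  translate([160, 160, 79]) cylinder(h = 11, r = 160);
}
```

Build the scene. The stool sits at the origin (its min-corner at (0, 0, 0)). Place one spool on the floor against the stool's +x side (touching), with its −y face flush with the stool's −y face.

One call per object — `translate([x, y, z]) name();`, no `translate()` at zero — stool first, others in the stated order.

stool();
translate([268, 0, 0]) spool();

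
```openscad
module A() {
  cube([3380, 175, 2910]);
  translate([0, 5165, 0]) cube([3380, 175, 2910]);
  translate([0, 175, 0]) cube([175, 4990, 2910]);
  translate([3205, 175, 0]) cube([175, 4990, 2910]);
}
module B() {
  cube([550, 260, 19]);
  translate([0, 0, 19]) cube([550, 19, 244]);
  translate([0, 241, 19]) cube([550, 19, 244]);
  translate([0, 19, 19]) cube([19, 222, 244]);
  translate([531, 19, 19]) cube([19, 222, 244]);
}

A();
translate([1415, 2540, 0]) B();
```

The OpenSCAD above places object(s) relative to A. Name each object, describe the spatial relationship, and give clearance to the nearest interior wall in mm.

A is a house frame. B is an open box. The open box sits inside the house frame, centred. The clearance to the nearest interior wall is 1240 mm.

Clearances: x = 1240, y = 2365; minimum 1240 mm.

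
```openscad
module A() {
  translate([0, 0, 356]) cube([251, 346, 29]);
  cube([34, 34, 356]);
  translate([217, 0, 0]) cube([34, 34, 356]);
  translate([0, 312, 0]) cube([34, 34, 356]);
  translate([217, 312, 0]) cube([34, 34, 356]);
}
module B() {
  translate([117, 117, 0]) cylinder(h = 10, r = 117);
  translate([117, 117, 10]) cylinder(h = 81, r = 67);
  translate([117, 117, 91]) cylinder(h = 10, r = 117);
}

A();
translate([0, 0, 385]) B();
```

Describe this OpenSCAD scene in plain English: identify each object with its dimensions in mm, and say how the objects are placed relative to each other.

A is a four-legged stool. The seat is a 251×346×29 mm slab whose top surface is at z = 385 mm; four square legs, each 34×34 mm in cross-section, run from the floor (z = 0) to the underside of the seat, each flush with a corner of the seat.

B is a spool: two coaxial disc flanges of radius 117 mm and thickness 10 mm, joined by a core cylinder of radius 67 mm and height 81 mm. The lower flange rests on z = 0 and the three cylinders share a vertical axis.

The spool is on top of the stool.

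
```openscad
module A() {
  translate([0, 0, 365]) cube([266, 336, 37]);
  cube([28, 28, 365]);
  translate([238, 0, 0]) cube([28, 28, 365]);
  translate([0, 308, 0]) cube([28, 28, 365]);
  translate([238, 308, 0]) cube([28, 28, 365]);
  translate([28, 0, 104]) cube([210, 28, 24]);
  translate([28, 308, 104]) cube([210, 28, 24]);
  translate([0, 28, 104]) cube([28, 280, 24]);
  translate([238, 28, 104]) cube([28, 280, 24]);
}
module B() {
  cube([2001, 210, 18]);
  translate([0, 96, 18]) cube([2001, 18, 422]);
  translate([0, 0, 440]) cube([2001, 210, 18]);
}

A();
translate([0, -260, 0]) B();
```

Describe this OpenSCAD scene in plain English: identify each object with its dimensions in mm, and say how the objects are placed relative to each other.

A is a four-legged stool. The seat is 266×336 mm, 37 mm thick, top at z = 402 mm. It stands on four square legs, each 28×28 mm in cross-section, from z = 0 to the seat underside, each flush with a corner of the seat. Four stretchers, 28 mm wide and 24 mm tall, connect adjacent legs with their undersides at z = 104 mm, each running between the inner faces of the legs it joins and aligned with the legs' outer faces on the other axis.

B is an I-beam lying along x, 2001 mm long. Overall section height 458 mm. Two flanges 210 mm wide (y) and 18 mm thick, one on the floor and one at the top; a web 18 mm thick runs between them, centred on the flange width.

The I-beam is on the floor beside the stool on its −y side.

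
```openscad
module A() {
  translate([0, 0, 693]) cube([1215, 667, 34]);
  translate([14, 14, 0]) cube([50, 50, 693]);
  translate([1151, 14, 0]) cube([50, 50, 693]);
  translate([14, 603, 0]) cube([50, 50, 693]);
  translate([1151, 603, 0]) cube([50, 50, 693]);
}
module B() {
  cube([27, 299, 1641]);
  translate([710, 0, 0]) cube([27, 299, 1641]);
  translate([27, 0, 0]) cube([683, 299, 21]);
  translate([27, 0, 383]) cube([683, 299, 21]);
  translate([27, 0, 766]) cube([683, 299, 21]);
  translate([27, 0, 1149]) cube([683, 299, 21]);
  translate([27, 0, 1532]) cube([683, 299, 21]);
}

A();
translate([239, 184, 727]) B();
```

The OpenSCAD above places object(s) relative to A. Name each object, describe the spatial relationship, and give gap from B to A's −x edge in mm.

A is a table. B is a bookshelf. The bookshelf is on top of the table, centred. The gap from the bookshelf to the table's −x edge is 239 mm.

The bookshelf's min-x is at 239; the table's min-x is 0; gap = 239 mm.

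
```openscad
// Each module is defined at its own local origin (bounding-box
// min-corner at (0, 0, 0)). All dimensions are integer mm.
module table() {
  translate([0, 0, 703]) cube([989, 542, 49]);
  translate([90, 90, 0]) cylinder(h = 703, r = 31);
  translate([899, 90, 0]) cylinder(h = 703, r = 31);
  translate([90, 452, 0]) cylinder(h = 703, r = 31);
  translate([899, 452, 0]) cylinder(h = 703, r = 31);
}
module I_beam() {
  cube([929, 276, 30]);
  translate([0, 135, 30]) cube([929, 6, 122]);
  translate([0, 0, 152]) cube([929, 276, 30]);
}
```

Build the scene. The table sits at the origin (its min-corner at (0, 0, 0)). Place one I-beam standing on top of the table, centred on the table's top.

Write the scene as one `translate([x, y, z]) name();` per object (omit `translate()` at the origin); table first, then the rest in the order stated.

table();
translate([30, 133, 752]) I_beam();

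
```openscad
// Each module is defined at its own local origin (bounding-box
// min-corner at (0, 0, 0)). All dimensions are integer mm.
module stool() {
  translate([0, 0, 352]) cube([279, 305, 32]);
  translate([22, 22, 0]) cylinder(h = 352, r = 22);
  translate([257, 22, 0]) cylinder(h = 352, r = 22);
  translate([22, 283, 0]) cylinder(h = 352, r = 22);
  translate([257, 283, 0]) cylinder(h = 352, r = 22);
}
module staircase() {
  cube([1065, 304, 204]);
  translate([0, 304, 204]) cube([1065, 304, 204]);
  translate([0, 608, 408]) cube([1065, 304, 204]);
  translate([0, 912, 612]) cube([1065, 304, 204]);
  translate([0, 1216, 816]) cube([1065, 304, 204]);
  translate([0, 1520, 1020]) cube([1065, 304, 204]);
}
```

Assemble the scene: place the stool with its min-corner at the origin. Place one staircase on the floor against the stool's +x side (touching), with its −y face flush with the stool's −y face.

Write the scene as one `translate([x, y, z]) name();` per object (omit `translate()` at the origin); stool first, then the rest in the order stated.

stool();
translate([279, 0, 0]) staircase();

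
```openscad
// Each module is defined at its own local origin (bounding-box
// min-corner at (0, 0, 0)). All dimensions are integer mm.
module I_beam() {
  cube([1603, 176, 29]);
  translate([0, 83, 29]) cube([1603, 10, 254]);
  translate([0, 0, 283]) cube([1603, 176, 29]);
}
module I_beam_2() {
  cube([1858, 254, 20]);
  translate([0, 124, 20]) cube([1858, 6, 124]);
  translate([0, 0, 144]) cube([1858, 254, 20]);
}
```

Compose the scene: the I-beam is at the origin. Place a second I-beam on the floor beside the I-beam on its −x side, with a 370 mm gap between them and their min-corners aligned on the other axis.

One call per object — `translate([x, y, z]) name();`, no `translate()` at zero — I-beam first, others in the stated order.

I_beam();
translate([-2228, 0, 0]) I_beam_2();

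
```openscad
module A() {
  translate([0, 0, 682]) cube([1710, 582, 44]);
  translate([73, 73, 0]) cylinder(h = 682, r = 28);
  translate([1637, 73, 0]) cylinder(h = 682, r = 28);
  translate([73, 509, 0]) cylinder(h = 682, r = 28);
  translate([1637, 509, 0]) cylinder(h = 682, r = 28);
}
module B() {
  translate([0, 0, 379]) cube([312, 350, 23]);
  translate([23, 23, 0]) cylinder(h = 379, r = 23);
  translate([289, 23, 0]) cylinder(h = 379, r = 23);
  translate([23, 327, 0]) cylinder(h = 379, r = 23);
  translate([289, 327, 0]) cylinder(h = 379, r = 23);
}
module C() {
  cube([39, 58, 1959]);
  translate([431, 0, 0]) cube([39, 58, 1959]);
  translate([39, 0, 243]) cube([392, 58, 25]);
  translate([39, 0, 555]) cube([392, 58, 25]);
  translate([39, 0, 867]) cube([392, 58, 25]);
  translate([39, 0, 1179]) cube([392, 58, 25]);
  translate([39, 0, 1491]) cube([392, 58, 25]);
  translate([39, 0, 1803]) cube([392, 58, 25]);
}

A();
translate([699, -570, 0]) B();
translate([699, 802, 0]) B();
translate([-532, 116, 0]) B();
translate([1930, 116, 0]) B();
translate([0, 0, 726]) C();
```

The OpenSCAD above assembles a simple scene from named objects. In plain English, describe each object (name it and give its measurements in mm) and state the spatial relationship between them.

A is a table: top 1710 mm (x) × 582 mm (y), 44 mm thick, upper face at z = 726 mm, on four round legs of 56 mm diameter, each leg's bounding box inset 45 mm from the nearest pair of top edges, running from z = 0 to the bottom of the top.

B is a four-legged stool. The seat is a 312×350×23 mm slab whose top surface is at z = 402 mm; four round legs, each 46 mm in diameter, run from the floor (z = 0) to the underside of the seat, each leg's axis is inset half a diameter from the nearest pair of seat edges (so the leg's bounding box is flush with the corner).

C is a straight ladder. Two 39×58 mm vertical rails, 1959 mm tall, stand 470 mm apart (outside-to-outside) with their front faces coplanar on the −y side. 6 rungs, each 58 mm deep and 25 mm tall, span between the inner faces of the rails, front faces flush with the rails. The lowest rung's underside is at z = 243 mm and rungs are spaced 312 mm apart (underside to underside).

Four stools sit around the table at the −y, +y, −x, +x sides. The ladder is on top of the table.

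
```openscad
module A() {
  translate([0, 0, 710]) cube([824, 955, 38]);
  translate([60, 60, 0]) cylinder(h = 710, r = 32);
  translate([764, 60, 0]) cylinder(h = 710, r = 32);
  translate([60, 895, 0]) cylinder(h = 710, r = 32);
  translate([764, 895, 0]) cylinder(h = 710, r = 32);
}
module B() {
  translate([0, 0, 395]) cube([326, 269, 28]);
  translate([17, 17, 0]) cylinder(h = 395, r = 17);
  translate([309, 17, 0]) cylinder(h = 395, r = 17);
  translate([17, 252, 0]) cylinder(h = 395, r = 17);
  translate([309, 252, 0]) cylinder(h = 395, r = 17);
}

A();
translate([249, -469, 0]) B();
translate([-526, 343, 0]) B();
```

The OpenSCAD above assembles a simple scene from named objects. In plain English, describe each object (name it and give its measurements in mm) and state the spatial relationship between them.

A is a table with a 824×955 mm rectangular top, 38 mm thick, top surface at z = 748 mm, supported by four round legs of 64 mm diameter, each leg's bounding box inset 28 mm from the nearest pair of top edges, running from the floor.

B is a four-legged stool. The seat is a 326×269×28 mm slab whose top surface is at z = 423 mm; four round legs, each 34 mm in diameter, run from the floor (z = 0) to the underside of the seat, each leg's axis is inset half a diameter from the nearest pair of seat edges (so the leg's bounding box is flush with the corner).

Two stools sit around the table at the −y, −x sides.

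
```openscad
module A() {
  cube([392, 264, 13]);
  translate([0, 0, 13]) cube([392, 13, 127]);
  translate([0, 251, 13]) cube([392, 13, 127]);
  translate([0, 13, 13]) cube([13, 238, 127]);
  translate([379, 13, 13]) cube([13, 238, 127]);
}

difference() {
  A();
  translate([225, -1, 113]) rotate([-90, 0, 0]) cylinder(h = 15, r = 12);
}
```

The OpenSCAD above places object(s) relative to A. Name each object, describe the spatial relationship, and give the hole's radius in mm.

A is an open box. The open box has a circular hole through its front wall. The hole's radius is 12 mm.

The subtracted cylinder has r = 12 mm.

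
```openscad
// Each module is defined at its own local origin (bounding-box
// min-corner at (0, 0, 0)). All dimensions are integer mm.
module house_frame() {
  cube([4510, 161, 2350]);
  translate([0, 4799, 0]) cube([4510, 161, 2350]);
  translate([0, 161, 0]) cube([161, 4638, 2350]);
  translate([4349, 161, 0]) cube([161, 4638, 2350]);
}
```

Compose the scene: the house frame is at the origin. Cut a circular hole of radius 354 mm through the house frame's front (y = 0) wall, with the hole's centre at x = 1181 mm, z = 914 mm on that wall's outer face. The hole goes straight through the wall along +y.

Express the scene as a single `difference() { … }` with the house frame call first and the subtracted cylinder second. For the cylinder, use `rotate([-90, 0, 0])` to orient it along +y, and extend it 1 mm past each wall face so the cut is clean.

difference() {
  house_frame();
  translate([1181, -1, 914]) rotate([-90, 0, 0]) cylinder(h = 163, r = 354);
}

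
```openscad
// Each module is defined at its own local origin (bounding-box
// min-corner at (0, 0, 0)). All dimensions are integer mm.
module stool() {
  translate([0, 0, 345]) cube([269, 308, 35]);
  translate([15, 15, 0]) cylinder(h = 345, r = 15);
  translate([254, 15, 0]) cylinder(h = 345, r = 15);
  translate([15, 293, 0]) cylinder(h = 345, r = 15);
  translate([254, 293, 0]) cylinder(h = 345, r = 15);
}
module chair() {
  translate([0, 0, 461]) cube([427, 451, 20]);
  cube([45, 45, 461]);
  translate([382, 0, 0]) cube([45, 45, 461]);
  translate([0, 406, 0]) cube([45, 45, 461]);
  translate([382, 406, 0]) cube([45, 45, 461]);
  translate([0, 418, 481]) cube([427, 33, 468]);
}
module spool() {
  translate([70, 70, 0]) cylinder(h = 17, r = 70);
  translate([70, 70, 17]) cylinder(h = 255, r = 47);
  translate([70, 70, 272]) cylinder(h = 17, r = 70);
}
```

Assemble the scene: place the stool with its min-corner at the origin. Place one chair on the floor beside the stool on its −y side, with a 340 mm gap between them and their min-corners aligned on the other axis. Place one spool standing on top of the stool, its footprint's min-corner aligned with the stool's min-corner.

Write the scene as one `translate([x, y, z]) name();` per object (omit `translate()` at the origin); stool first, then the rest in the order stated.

stool();
translate([0, -791, 0]) chair();
translate([0, 0, 380]) spool();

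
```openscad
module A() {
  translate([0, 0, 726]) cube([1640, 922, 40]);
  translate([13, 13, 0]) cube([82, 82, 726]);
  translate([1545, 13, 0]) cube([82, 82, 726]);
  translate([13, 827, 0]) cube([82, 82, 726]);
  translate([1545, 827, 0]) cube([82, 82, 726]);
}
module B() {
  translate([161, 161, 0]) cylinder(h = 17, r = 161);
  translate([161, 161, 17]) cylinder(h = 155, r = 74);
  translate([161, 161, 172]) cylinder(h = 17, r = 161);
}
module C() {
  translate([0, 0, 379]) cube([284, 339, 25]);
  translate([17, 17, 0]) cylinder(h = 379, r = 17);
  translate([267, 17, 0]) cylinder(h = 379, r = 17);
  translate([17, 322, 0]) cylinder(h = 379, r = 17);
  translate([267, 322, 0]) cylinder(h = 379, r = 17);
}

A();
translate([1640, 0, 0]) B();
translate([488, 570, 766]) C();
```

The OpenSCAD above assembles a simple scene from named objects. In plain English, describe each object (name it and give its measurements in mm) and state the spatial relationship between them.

A is a rectangular dining table. The top is 1640×922×40 mm with its upper surface at z = 766 mm. It stands on four 82×82 mm square legs, each inset 13 mm from the nearest pair of top edges, running from the floor to the underside of the top.

B is a spool: two coaxial disc flanges of radius 161 mm and thickness 17 mm, joined by a core cylinder of radius 74 mm and height 155 mm. The lower flange rests on z = 0 and the three cylinders share a vertical axis.

C is a simple wooden stool: a rectangular seat 284 mm (x) by 339 mm (y), 25 mm thick, top face at z = 404 mm, on four round legs, each 34 mm in diameter. The legs rest on z = 0, each leg's axis is inset half a diameter from the nearest pair of seat edges (so the leg's bounding box is flush with the corner).

The spool is against the table's +x side, with their −y faces flush. The stool is on top of the table.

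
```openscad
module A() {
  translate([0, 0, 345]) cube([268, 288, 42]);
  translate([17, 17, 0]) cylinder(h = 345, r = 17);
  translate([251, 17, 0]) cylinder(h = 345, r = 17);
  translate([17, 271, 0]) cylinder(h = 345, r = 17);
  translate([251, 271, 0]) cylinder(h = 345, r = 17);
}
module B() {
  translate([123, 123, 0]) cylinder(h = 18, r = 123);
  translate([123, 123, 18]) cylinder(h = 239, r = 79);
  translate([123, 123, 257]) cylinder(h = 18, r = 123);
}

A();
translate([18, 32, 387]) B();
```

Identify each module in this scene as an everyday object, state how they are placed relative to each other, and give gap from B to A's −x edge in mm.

The spool's min-x is at 18; the stool's min-x is 0; gap = 18 mm.

A is a stool. B is a spool. The spool is on top of the stool. The gap from the spool to the stool's −x edge is 18 mm.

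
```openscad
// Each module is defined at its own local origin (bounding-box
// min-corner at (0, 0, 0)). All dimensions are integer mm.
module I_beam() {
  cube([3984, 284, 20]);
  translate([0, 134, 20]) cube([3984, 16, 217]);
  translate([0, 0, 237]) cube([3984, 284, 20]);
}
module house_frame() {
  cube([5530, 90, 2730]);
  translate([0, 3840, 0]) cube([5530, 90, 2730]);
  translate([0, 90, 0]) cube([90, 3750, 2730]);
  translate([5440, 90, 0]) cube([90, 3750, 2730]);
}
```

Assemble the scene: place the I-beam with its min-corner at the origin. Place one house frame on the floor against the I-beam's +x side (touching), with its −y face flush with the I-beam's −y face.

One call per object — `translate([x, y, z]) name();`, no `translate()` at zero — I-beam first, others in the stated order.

I_beam();
translate([3984, 0, 0]) house_frame();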